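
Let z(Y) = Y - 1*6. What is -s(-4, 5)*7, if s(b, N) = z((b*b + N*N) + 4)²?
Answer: -10647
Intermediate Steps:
z(Y) = -6 + Y (z(Y) = Y - 6 = -6 + Y)
s(b, N) = (-2 + N² + b²)² (s(b, N) = (-6 + ((b*b + N*N) + 4))² = (-6 + ((b² + N²) + 4))² = (-6 + ((N² + b²) + 4))² = (-6 + (4 + N² + b²))² = (-2 + N² + b²)²)
-s(-4, 5)*7 = -(-2 + 5² + (-4)²)²*7 = -(-2 + 25 + 16)²*7 = -1*39²*7 = -1*1521*7 = -1521*7 = -10647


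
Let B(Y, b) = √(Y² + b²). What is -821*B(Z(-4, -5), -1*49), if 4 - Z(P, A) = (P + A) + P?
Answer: -821*√2690 ≈ -42581.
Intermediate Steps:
Z(P, A) = 4 - A - 2*P (Z(P, A) = 4 - ((P + A) + P) = 4 - ((A + P) + P) = 4 - (A + 2*P) = 4 + (-A - 2*P) = 4 - A - 2*P)
-821*B(Z(-4, -5), -1*49) = -821*√((4 - 1*(-5) - 2*(-4))² + (-1*49)²) = -821*√((4 + 5 + 8)² + (-49)²) = -821*√(17² + 2401) = -821*√(289 + 2401) = -821*√2690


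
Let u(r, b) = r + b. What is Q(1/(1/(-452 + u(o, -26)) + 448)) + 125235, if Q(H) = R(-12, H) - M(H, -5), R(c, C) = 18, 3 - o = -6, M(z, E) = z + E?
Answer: 26318083169/210111 ≈ 1.2526e+5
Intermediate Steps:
M(z, E) = E + z
o = 9 (o = 3 - 1*(-6) = 3 + 6 = 9)
u(r, b) = b + r
Q(H) = 23 - H (Q(H) = 18 - (-5 + H) = 18 + (5 - H) = 23 - H)
Q(1/(1/(-452 + u(o, -26)) + 448)) + 125235 = (23 - 1/(1/(-452 + (-26 + 9)) + 448)) + 125235 = (23 - 1/(1/(-452 - 17) + 448)) + 125235 = (23 - 1/(1/(-469) + 448)) + 125235 = (23 - 1/(-1/469 + 448)) + 125235 = (23 - 1/210111/469) + 125235 = (23 - 1*469/210111) + 125235 = (23 - 469/210111) + 125235 = 4832084/210111 + 125235 = 26318083169/210111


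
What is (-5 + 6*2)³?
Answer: 343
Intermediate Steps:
(-5 + 6*2)³ = (-5 + 12)³ = 7³ = 343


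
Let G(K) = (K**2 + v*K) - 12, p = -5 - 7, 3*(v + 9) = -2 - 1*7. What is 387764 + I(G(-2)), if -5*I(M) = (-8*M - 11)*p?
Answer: 1937152/5 ≈ 3.8743e+5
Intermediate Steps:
v = -12 (v = -9 + (-2 - 1*7)/3 = -9 + (-2 - 7)/3 = -9 + (1/3)*(-9) = -9 - 3 = -12)
p = -12
G(K) = -12 + K**2 - 12*K (G(K) = (K**2 - 12*K) - 12 = -12 + K**2 - 12*K)
I(M) = -132/5 - 96*M/5 (I(M) = -(-8*M - 11)*(-12)/5 = -(-11 - 8*M)*(-12)/5 = -(132 + 96*M)/5 = -132/5 - 96*M/5)
387764 + I(G(-2)) = 387764 + (-132/5 - 96*(-12 + (-2)**2 - 12*(-2))/5) = 387764 + (-132/5 - 96*(-12 + 4 + 24)/5) = 387764 + (-132/5 - 96/5*16) = 387764 + (-132/5 - 1536/5) = 387764 - 1668/5 = 1937152/5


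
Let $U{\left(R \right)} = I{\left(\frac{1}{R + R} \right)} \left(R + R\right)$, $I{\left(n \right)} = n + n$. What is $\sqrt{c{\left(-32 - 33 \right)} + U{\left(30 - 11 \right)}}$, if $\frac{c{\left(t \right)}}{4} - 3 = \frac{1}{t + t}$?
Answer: $\frac{2 \sqrt{14755}}{65} \approx 3.7375$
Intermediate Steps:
$I{\left(n \right)} = 2 n$
$U{\left(R \right)} = 2$ ($U{\left(R \right)} = \frac{2}{R + R} \left(R + R\right) = \frac{2}{2 R} 2 R = 2 \frac{1}{2 R} 2 R = \frac{2 R}{R} = 2$)
$c{\left(t \right)} = 12 + \frac{2}{t}$ ($c{\left(t \right)} = 12 + \frac{4}{t + t} = 12 + \frac{4}{2 t} = 12 + 4 \frac{1}{2 t} = 12 + \frac{2}{t}$)
$\sqrt{c{\left(-32 - 33 \right)} + U{\left(30 - 11 \right)}} = \sqrt{\left(12 + \frac{2}{-32 - 33}\right) + 2} = \sqrt{\left(12 + \frac{2}{-65}\right) + 2} = \sqrt{\left(12 + 2 \left(- \frac{1}{65}\right)\right) + 2} = \sqrt{\left(12 - \frac{2}{65}\right) + 2} = \sqrt{\frac{778}{65} + 2} = \sqrt{\frac{908}{65}} = \frac{2 \sqrt{14755}}{65}$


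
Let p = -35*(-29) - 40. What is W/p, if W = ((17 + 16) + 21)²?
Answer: 972/325 ≈ 2.9908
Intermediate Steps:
p = 975 (p = 1015 - 40 = 975)
W = 2916 (W = (33 + 21)² = 54² = 2916)
W/p = 2916/975 = 2916*(1/975) = 972/325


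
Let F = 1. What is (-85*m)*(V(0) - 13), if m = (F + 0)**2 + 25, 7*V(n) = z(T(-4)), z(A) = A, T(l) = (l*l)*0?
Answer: 28730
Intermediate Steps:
T(l) = 0 (T(l) = l**2*0 = 0)
V(n) = 0 (V(n) = (1/7)*0 = 0)
m = 26 (m = (1 + 0)**2 + 25 = 1**2 + 25 = 1 + 25 = 26)
(-85*m)*(V(0) - 13) = (-85*26)*(0 - 13) = -2210*(-13) = 28730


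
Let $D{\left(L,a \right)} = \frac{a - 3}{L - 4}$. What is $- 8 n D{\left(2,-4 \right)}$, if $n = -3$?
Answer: $84$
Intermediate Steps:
$D{\left(L,a \right)} = \frac{-3 + a}{-4 + L}$
$- 8 n D{\left(2,-4 \right)} = \left(-8\right) \left(-3\right) \frac{-3 - 4}{-4 + 2} = 24 \frac{1}{-2} \left(-7\right) = 24 \left(\left(- \frac{1}{2}\right) \left(-7\right)\right) = 24 \cdot \frac{7}{2} = 84$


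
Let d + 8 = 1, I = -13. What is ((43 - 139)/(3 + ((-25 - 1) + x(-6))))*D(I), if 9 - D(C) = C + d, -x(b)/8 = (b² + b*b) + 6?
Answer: 2784/647 ≈ 4.3029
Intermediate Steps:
d = -7 (d = -8 + 1 = -7)
x(b) = -48 - 16*b² (x(b) = -8*((b² + b*b) + 6) = -8*((b² + b²) + 6) = -8*(2*b² + 6) = -8*(6 + 2*b²) = -48 - 16*b²)
D(C) = 16 - C (D(C) = 9 - (C - 7) = 9 - (-7 + C) = 9 + (7 - C) = 16 - C)
((43 - 139)/(3 + ((-25 - 1) + x(-6))))*D(I) = ((43 - 139)/(3 + ((-25 - 1) + (-48 - 16*(-6)²))))*(16 - 1*(-13)) = (-96/(3 + (-26 + (-48 - 16*36))))*(16 + 13) = -96/(3 + (-26 + (-48 - 576)))*29 = -96/(3 + (-26 - 624))*29 = -96/(3 - 650)*29 = -96/(-647)*29 = -96*(-1/647)*29 = (96/647)*29 = 2784/647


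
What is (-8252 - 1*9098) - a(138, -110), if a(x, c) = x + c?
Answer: -17378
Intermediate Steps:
a(x, c) = c + x
(-8252 - 1*9098) - a(138, -110) = (-8252 - 1*9098) - (-110 + 138) = (-8252 - 9098) - 1*28 = -17350 - 28 = -17378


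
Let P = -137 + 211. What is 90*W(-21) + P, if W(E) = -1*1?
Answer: -16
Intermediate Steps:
W(E) = -1
P = 74
90*W(-21) + P = 90*(-1) + 74 = -90 + 74 = -16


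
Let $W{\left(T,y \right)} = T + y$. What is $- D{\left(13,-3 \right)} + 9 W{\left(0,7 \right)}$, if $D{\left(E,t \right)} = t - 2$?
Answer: $68$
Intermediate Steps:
$D{\left(E,t \right)} = -2 + t$
$- D{\left(13,-3 \right)} + 9 W{\left(0,7 \right)} = - (-2 - 3) + 9 \left(0 + 7\right) = \left(-1\right) \left(-5\right) + 9 \cdot 7 = 5 + 63 = 68$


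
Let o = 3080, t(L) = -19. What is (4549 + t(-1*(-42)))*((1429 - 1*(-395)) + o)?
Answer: 22215120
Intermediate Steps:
(4549 + t(-1*(-42)))*((1429 - 1*(-395)) + o) = (4549 - 19)*((1429 - 1*(-395)) + 3080) = 4530*((1429 + 395) + 3080) = 4530*(1824 + 3080) = 4530*4904 = 22215120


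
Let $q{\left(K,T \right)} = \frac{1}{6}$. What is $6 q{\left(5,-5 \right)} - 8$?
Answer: $-7$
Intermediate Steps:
$q{\left(K,T \right)} = \frac{1}{6}$
$6 q{\left(5,-5 \right)} - 8 = 6 \cdot \frac{1}{6} - 8 = 1 - 8 = -7$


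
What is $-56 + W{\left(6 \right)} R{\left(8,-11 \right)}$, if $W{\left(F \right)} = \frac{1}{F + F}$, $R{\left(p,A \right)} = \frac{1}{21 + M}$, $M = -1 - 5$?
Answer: $- \frac{10079}{180} \approx -55.994$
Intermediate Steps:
$M = -6$ ($M = -1 - 5 = -6$)
$R{\left(p,A \right)} = \frac{1}{15}$ ($R{\left(p,A \right)} = \frac{1}{21 - 6} = \frac{1}{15}$)
$W{\left(F \right)} = \frac{1}{2 F}$
$-56 + W{\left(6 \right)} R{\left(8,-11 \right)} = -56 + \frac{1}{2 \cdot 6} \cdot \frac{1}{15} = -56 + \frac{1}{2} \cdot \frac{1}{6} \cdot \frac{1}{15} = -56 + \frac{1}{12} \cdot \frac{1}{15} = -56 + \frac{1}{180} = - \frac{10079}{180}$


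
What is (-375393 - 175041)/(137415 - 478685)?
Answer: 275217/170635 ≈ 1.6129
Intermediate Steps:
(-375393 - 175041)/(137415 - 478685) = -550434/(-341270) = -550434*(-1/341270) = 275217/170635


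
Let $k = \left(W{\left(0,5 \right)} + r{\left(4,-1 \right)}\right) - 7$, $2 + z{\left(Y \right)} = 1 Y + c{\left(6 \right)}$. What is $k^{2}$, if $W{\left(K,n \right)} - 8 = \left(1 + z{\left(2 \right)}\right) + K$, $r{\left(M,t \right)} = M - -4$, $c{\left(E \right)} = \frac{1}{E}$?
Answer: $\frac{3721}{36} \approx 103.36$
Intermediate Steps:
$z{\left(Y \right)} = - \frac{11}{6} + Y$ ($z{\left(Y \right)} = -2 + \left(1 Y + \frac{1}{6}\right) = -2 + \left(Y + \frac{1}{6}\right) = -2 + \left(\frac{1}{6} + Y\right) = - \frac{11}{6} + Y$)
$r{\left(M,t \right)} = 4 + M$ ($r{\left(M,t \right)} = M + 4 = 4 + M$)
$W{\left(K,n \right)} = \frac{55}{6} + K$ ($W{\left(K,n \right)} = 8 + \left(\left(1 + \left(- \frac{11}{6} + 2\right)\right) + K\right) = 8 + \left(\left(1 + \frac{1}{6}\right) + K\right) = 8 + \left(\frac{7}{6} + K\right) = \frac{55}{6} + K$)
$k = \frac{61}{6}$ ($k = \left(\left(\frac{55}{6} + 0\right) + \left(4 + 4\right)\right) - 7 = \left(\frac{55}{6} + 8\right) - 7 = \frac{103}{6} - 7 = \frac{61}{6} \approx 10.167$)
$k^{2} = \left(\frac{61}{6}\right)^{2} = \frac{3721}{36}$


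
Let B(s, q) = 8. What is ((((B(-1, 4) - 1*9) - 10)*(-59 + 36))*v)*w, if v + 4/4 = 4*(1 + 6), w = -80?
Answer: -546480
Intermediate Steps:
v = 27 (v = -1 + 4*(1 + 6) = -1 + 4*7 = -1 + 28 = 27)
((((B(-1, 4) - 1*9) - 10)*(-59 + 36))*v)*w = ((((8 - 1*9) - 10)*(-59 + 36))*27)*(-80) = ((((8 - 9) - 10)*(-23))*27)*(-80) = (((-1 - 10)*(-23))*27)*(-80) = (-11*(-23)*27)*(-80) = (253*27)*(-80) = 6831*(-80) = -546480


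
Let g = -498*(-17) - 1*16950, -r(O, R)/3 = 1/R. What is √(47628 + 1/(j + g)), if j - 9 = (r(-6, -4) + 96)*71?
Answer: 4*√122805608295/6423 ≈ 218.24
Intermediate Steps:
r(O, R) = -3/R
j = 27513/4 (j = 9 + (-3/(-4) + 96)*71 = 9 + (-3*(-¼) + 96)*71 = 9 + (¾ + 96)*71 = 9 + (387/4)*71 = 9 + 27477/4 = 27513/4 ≈ 6878.3)
g = -8484 (g = 8466 - 16950 = -8484)
√(47628 + 1/(j + g)) = √(47628 + 1/(27513/4 - 8484)) = √(47628 + 1/(-6423/4)) = √(47628 - 4/6423) = √(305914640/6423) = 4*√122805608295/6423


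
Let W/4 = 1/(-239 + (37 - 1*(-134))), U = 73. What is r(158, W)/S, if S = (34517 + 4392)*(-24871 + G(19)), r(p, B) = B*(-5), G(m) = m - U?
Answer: -1/3297343205 ≈ -3.0327e-10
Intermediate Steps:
G(m) = -73 + m (G(m) = m - 1*73 = m - 73 = -73 + m)
W = -1/17 (W = 4/(-239 + (37 - 1*(-134))) = 4/(-239 + (37 + 134)) = 4/(-239 + 171) = 4/(-68) = 4*(-1/68) = -1/17 ≈ -0.058824)
r(p, B) = -5*B
S = -969806825 (S = (34517 + 4392)*(-24871 + (-73 + 19)) = 38909*(-24871 - 54) = 38909*(-24925) = -969806825)
r(158, W)/S = -5*(-1/17)/(-969806825) = (5/17)*(-1/969806825) = -1/3297343205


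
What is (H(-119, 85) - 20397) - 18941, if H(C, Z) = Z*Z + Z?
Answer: -32028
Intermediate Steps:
H(C, Z) = Z + Z² (H(C, Z) = Z² + Z = Z + Z²)
(H(-119, 85) - 20397) - 18941 = (85*(1 + 85) - 20397) - 18941 = (85*86 - 20397) - 18941 = (7310 - 20397) - 18941 = -13087 - 18941 = -32028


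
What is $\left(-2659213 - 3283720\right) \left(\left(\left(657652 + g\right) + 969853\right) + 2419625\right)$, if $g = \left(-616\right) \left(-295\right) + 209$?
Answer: $-25133014290047$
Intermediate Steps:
$g = 181929$ ($g = 181720 + 209 = 181929$)
$\left(-2659213 - 3283720\right) \left(\left(\left(657652 + g\right) + 969853\right) + 2419625\right) = \left(-2659213 - 3283720\right) \left(\left(\left(657652 + 181929\right) + 969853\right) + 2419625\right) = - 5942933 \left(\left(839581 + 969853\right) + 2419625\right) = - 5942933 \left(1809434 + 2419625\right) = \left(-5942933\right) 4229059 = -25133014290047$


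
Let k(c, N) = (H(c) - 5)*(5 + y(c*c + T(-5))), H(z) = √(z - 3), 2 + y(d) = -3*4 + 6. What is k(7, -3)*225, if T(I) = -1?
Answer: 2025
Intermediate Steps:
y(d) = -8 (y(d) = -2 + (-3*4 + 6) = -2 + (-12 + 6) = -2 - 6 = -8)
H(z) = √(-3 + z)
k(c, N) = 15 - 3*√(-3 + c) (k(c, N) = (√(-3 + c) - 5)*(5 - 8) = (-5 + √(-3 + c))*(-3) = 15 - 3*√(-3 + c))
k(7, -3)*225 = (15 - 3*√(-3 + 7))*225 = (15 - 3*√4)*225 = (15 - 3*2)*225 = (15 - 6)*225 = 9*225 = 2025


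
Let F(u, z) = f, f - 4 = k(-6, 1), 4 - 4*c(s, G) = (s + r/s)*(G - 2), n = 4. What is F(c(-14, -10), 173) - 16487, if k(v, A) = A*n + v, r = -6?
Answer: -16485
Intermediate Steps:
c(s, G) = 1 - (-2 + G)*(s - 6/s)/4 (c(s, G) = 1 - (s - 6/s)*(G - 2)/4 = 1 - (s - 6/s)*(-2 + G)/4 = 1 - (-2 + G)*(s - 6/s)/4)
k(v, A) = v + 4*A (k(v, A) = A*4 + v = 4*A + v = v + 4*A)
f = 2 (f = 4 + (-6 + 4*1) = 4 + (-6 + 4) = 4 - 2 = 2)
F(u, z) = 2
F(c(-14, -10), 173) - 16487 = 2 - 16487 = -16485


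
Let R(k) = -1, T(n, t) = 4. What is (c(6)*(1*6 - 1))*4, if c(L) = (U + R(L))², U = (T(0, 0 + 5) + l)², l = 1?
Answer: 11520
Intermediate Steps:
U = 25 (U = (4 + 1)² = 5² = 25)
c(L) = 576 (c(L) = (25 - 1)² = 24² = 576)
(c(6)*(1*6 - 1))*4 = (576*(1*6 - 1))*4 = (576*(6 - 1))*4 = (576*5)*4 = 2880*4 = 11520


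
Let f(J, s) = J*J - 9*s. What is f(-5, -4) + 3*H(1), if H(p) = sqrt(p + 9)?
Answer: 61 + 3*sqrt(10) ≈ 70.487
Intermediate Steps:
H(p) = sqrt(9 + p)
f(J, s) = J**2 - 9*s
f(-5, -4) + 3*H(1) = ((-5)**2 - 9*(-4)) + 3*sqrt(9 + 1) = (25 + 36) + 3*sqrt(10) = 61 + 3*sqrt(10)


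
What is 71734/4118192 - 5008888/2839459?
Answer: -785533720715/449747589928 ≈ -1.7466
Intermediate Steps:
71734/4118192 - 5008888/2839459 = 71734*(1/4118192) - 5008888*1/2839459 = 2759/158392 - 5008888/2839459 = -785533720715/449747589928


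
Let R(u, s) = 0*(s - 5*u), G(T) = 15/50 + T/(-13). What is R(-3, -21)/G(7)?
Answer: 0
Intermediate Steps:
G(T) = 3/10 - T/13 (G(T) = 15*(1/50) + T*(-1/13) = 3/10 - T/13)
R(u, s) = 0
R(-3, -21)/G(7) = 0/(3/10 - 1/13*7) = 0/(3/10 - 7/13) = 0/(-31/130) = 0*(-130/31) = 0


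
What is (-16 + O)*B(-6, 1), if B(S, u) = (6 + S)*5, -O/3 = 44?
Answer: 0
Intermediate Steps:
O = -132 (O = -3*44 = -132)
B(S, u) = 30 + 5*S
(-16 + O)*B(-6, 1) = (-16 - 132)*(30 + 5*(-6)) = -148*(30 - 30) = -148*0 = 0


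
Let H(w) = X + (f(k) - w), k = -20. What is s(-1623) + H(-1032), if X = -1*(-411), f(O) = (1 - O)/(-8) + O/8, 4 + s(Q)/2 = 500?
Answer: 19439/8 ≈ 2429.9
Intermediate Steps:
s(Q) = 992 (s(Q) = -8 + 2*500 = -8 + 1000 = 992)
f(O) = -1/8 + O/4 (f(O) = (1 - O)*(-1/8) + O*(1/8) = (-1/8 + O/8) + O/8 = -1/8 + O/4)
X = 411
H(w) = 3247/8 - w (H(w) = 411 + ((-1/8 + (1/4)*(-20)) - w) = 411 + ((-1/8 - 5) - w) = 411 + (-41/8 - w) = 3247/8 - w)
s(-1623) + H(-1032) = 992 + (3247/8 - 1*(-1032)) = 992 + (3247/8 + 1032) = 992 + 11503/8 = 19439/8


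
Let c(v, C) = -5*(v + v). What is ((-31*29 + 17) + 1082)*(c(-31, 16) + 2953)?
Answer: 652600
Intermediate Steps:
c(v, C) = -10*v
((-31*29 + 17) + 1082)*(c(-31, 16) + 2953) = ((-31*29 + 17) + 1082)*(-10*(-31) + 2953) = ((-899 + 17) + 1082)*(310 + 2953) = (-882 + 1082)*3263 = 200*3263 = 652600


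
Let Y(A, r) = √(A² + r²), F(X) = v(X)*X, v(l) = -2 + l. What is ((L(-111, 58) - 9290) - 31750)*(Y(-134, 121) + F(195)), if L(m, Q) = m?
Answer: -1548717885 - 41151*√32597 ≈ -1.5561e+9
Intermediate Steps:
F(X) = X*(-2 + X) (F(X) = (-2 + X)*X = X*(-2 + X))
((L(-111, 58) - 9290) - 31750)*(Y(-134, 121) + F(195)) = ((-111 - 9290) - 31750)*(√((-134)² + 121²) + 195*(-2 + 195)) = (-9401 - 31750)*(√(17956 + 14641) + 195*193) = -41151*(√32597 + 37635) = -41151*(37635 + √32597) = -1548717885 - 41151*√32597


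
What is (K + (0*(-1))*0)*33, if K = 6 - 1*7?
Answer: -33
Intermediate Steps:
K = -1 (K = 6 - 7 = -1)
(K + (0*(-1))*0)*33 = (-1 + (0*(-1))*0)*33 = (-1 + 0*0)*33 = (-1 + 0)*33 = -1*33 = -33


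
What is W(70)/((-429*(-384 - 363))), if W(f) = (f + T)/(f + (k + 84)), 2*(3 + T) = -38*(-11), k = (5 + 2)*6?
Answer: 23/5234229 ≈ 4.3942e-6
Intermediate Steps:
k = 42 (k = 7*6 = 42)
T = 206 (T = -3 + (-38*(-11))/2 = -3 + (½)*418 = -3 + 209 = 206)
W(f) = (206 + f)/(126 + f) (W(f) = (f + 206)/(f + (42 + 84)) = (206 + f)/(f + 126) = (206 + f)/(126 + f))
W(70)/((-429*(-384 - 363))) = ((206 + 70)/(126 + 70))/((-429*(-384 - 363))) = (276/196)/((-429*(-747))) = ((1/196)*276)/320463 = (69/49)*(1/320463) = 23/5234229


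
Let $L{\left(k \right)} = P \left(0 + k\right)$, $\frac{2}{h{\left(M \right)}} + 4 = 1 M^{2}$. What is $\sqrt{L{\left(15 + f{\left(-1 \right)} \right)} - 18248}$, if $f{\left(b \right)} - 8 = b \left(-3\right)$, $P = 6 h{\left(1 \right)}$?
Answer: $4 i \sqrt{1147} \approx 135.47 i$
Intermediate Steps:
$h{\left(M \right)} = \frac{2}{-4 + M^{2}}$ ($h{\left(M \right)} = \frac{2}{-4 + 1 M^{2}} = \frac{2}{-4 + M^{2}}$)
$P = -4$ ($P = 6 \frac{2}{-4 + 1^{2}} = 6 \frac{2}{-4 + 1} = 6 \frac{2}{-3} = 6 \cdot 2 \left(- \frac{1}{3}\right) = 6 \left(- \frac{2}{3}\right) = -4$)
$f{\left(b \right)} = 8 - 3 b$ ($f{\left(b \right)} = 8 + b \left(-3\right) = 8 - 3 b$)
$L{\left(k \right)} = - 4 k$ ($L{\left(k \right)} = - 4 \left(0 + k\right) = - 4 k$)
$\sqrt{L{\left(15 + f{\left(-1 \right)} \right)} - 18248} = \sqrt{- 4 \left(15 + \left(8 - -3\right)\right) - 18248} = \sqrt{- 4 \left(15 + \left(8 + 3\right)\right) - 18248} = \sqrt{- 4 \left(15 + 11\right) - 18248} = \sqrt{\left(-4\right) 26 - 18248} = \sqrt{-104 - 18248} = \sqrt{-18352} = 4 i \sqrt{1147}$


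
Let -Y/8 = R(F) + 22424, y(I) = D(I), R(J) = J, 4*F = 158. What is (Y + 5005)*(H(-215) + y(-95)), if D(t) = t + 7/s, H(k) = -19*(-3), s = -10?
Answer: 67610061/10 ≈ 6.7610e+6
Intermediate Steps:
F = 79/2 (F = (¼)*158 = 79/2 ≈ 39.500)
H(k) = 57
D(t) = -7/10 + t (D(t) = t + 7/(-10) = t + 7*(-⅒) = t - 7/10 = -7/10 + t)
y(I) = -7/10 + I
Y = -179708 (Y = -8*(79/2 + 22424) = -8*44927/2 = -179708)
(Y + 5005)*(H(-215) + y(-95)) = (-179708 + 5005)*(57 + (-7/10 - 95)) = -174703*(57 - 957/10) = -174703*(-387/10) = 67610061/10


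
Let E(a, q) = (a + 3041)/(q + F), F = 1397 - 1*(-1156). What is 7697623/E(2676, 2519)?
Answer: 39042343856/5717 ≈ 6.8292e+6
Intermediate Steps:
F = 2553 (F = 1397 + 1156 = 2553)
E(a, q) = (3041 + a)/(2553 + q) (E(a, q) = (a + 3041)/(q + 2553) = (3041 + a)/(2553 + q))
7697623/E(2676, 2519) = 7697623/(((3041 + 2676)/(2553 + 2519))) = 7697623/((5717/5072)) = 7697623/(((1/5072)*5717)) = 7697623/(5717/5072) = 7697623*(5072/5717) = 39042343856/5717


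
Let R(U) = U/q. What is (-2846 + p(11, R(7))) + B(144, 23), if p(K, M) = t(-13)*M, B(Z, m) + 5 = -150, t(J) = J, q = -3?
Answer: -8912/3 ≈ -2970.7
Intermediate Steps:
B(Z, m) = -155 (B(Z, m) = -5 - 150 = -155)
R(U) = -U/3 (R(U) = U/(-3) = U*(-⅓) = -U/3)
p(K, M) = -13*M
(-2846 + p(11, R(7))) + B(144, 23) = (-2846 - (-13)*7/3) - 155 = (-2846 - 13*(-7/3)) - 155 = (-2846 + 91/3) - 155 = -8447/3 - 155 = -8912/3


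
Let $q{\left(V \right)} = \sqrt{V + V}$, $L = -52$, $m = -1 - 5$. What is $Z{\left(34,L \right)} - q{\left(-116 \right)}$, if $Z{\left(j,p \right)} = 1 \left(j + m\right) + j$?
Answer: $62 - 2 i \sqrt{58} \approx 62.0 - 15.232 i$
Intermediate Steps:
$m = -6$ ($m = -1 - 5 = -6$)
$q{\left(V \right)} = \sqrt{2} \sqrt{V}$ ($q{\left(V \right)} = \sqrt{2 V} = \sqrt{2} \sqrt{V}$)
$Z{\left(j,p \right)} = -6 + 2 j$ ($Z{\left(j,p \right)} = 1 \left(j - 6\right) + j = 1 \left(-6 + j\right) + j = \left(-6 + j\right) + j = -6 + 2 j$)
$Z{\left(34,L \right)} - q{\left(-116 \right)} = \left(-6 + 2 \cdot 34\right) - \sqrt{2} \sqrt{-116} = \left(-6 + 68\right) - \sqrt{2} \cdot 2 i \sqrt{29} = 62 - 2 i \sqrt{58}$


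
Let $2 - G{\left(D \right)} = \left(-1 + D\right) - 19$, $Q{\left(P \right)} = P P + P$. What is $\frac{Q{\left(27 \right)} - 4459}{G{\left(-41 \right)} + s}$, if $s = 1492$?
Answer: $- \frac{3703}{1555} \approx -2.3814$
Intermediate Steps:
$Q{\left(P \right)} = P + P^{2}$ ($Q{\left(P \right)} = P^{2} + P = P + P^{2}$)
$G{\left(D \right)} = 22 - D$ ($G{\left(D \right)} = 2 - \left(\left(-1 + D\right) - 19\right) = 2 - \left(-20 + D\right) = 22 - D$)
$\frac{Q{\left(27 \right)} - 4459}{G{\left(-41 \right)} + s} = \frac{27 \left(1 + 27\right) - 4459}{\left(22 - -41\right) + 1492} = \frac{27 \cdot 28 - 4459}{\left(22 + 41\right) + 1492} = \frac{756 - 4459}{63 + 1492} = - \frac{3703}{1555}$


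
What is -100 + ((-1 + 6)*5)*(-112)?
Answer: -2900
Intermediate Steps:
-100 + ((-1 + 6)*5)*(-112) = -100 + (5*5)*(-112) = -100 + 25*(-112) = -100 - 2800 = -2900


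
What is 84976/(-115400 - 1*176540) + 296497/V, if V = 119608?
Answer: 19098881193/8729589880 ≈ 2.1878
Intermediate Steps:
84976/(-115400 - 1*176540) + 296497/V = 84976/(-115400 - 1*176540) + 296497/119608 = 84976/(-115400 - 176540) + 296497*(1/119608) = 84976/(-291940) + 296497/119608 = 84976*(-1/291940) + 296497/119608 = -21244/72985 + 296497/119608 = 19098881193/8729589880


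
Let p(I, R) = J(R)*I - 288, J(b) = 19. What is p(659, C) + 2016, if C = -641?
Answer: 14249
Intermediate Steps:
p(I, R) = -288 + 19*I (p(I, R) = 19*I - 288 = -288 + 19*I)
p(659, C) + 2016 = (-288 + 19*659) + 2016 = (-288 + 12521) + 2016 = 12233 + 2016 = 14249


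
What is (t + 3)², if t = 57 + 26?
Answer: 7396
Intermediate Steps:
t = 83
(t + 3)² = (83 + 3)² = 86² = 7396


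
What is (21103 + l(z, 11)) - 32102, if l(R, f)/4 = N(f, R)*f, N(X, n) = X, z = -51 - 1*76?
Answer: -10515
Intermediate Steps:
z = -127 (z = -51 - 76 = -127)
l(R, f) = 4*f² (l(R, f) = 4*(f*f) = 4*f²)
(21103 + l(z, 11)) - 32102 = (21103 + 4*11²) - 32102 = (21103 + 4*121) - 32102 = (21103 + 484) - 32102 = 21587 - 32102 = -10515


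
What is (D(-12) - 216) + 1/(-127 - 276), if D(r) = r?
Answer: -91885/403 ≈ -228.00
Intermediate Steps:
(D(-12) - 216) + 1/(-127 - 276) = (-12 - 216) + 1/(-127 - 276) = -228 + 1/(-403) = -228 - 1/403 = -91885/403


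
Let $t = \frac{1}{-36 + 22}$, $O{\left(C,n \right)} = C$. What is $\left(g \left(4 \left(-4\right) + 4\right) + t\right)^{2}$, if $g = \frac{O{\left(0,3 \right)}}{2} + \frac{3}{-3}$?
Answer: $\frac{27889}{196} \approx 142.29$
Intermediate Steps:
$g = -1$ ($g = \frac{0}{2} + \frac{3}{-3} = 0 \cdot \frac{1}{2} + 3 \left(- \frac{1}{3}\right) = 0 - 1 = -1$)
$t = - \frac{1}{14}$ ($t = \frac{1}{-14} = - \frac{1}{14} \approx -0.071429$)
$\left(g \left(4 \left(-4\right) + 4\right) + t\right)^{2} = \left(- (4 \left(-4\right) + 4) - \frac{1}{14}\right)^{2} = \left(- (-16 + 4) - \frac{1}{14}\right)^{2} = \left(\left(-1\right) \left(-12\right) - \frac{1}{14}\right)^{2} = \left(12 - \frac{1}{14}\right)^{2} = \left(\frac{167}{14}\right)^{2} = \frac{27889}{196}$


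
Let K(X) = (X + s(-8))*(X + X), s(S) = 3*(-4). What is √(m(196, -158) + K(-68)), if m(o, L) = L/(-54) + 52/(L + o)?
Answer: √318267651/171 ≈ 104.33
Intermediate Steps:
s(S) = -12
m(o, L) = 52/(L + o) - L/54 (m(o, L) = L*(-1/54) + 52/(L + o) = -L/54 + 52/(L + o) = 52/(L + o) - L/54)
K(X) = 2*X*(-12 + X) (K(X) = (X - 12)*(X + X) = (-12 + X)*(2*X) = 2*X*(-12 + X))
√(m(196, -158) + K(-68)) = √((2808 - 1*(-158)² - 1*(-158)*196)/(54*(-158 + 196)) + 2*(-68)*(-12 - 68)) = √((1/54)*(2808 - 1*24964 + 30968)/38 + 2*(-68)*(-80)) = √((1/54)*(1/38)*(2808 - 24964 + 30968) + 10880) = √((1/54)*(1/38)*8812 + 10880) = √(2203/513 + 10880) = √(5583643/513) = √318267651/171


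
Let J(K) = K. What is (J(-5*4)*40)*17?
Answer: -13600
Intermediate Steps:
(J(-5*4)*40)*17 = (-5*4*40)*17 = -20*40*17 = -800*17 = -13600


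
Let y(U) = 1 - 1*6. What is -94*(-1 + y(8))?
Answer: 564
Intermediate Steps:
y(U) = -5 (y(U) = 1 - 6 = -5)
-94*(-1 + y(8)) = -94*(-1 - 5) = -94*(-6) = 564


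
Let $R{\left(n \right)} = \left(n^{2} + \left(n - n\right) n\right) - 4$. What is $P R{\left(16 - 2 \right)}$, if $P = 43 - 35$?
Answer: $1536$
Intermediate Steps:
$P = 8$
$R{\left(n \right)} = -4 + n^{2}$ ($R{\left(n \right)} = \left(n^{2} + 0 n\right) - 4 = \left(n^{2} + 0\right) - 4 = n^{2} - 4 = -4 + n^{2}$)
$P R{\left(16 - 2 \right)} = 8 \left(-4 + \left(16 - 2\right)^{2}\right) = 8 \left(-4 + 14^{2}\right) = 8 \left(-4 + 196\right) = 8 \cdot 192 = 1536$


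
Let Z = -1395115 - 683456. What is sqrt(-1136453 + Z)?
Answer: 4*I*sqrt(200939) ≈ 1793.0*I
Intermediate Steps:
Z = -2078571
sqrt(-1136453 + Z) = sqrt(-1136453 - 2078571) = sqrt(-3215024) = 4*I*sqrt(200939)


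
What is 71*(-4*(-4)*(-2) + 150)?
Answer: 8378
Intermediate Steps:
71*(-4*(-4)*(-2) + 150) = 71*(16*(-2) + 150) = 71*(-32 + 150) = 71*118 = 8378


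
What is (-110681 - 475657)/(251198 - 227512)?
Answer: -293169/11843 ≈ -24.755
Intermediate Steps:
(-110681 - 475657)/(251198 - 227512) = -586338/23686 = -586338*1/23686 = -293169/11843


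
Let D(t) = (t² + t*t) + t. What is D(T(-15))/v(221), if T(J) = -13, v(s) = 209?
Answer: 325/209 ≈ 1.5550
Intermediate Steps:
D(t) = t + 2*t² (D(t) = (t² + t²) + t = 2*t² + t = t + 2*t²)
D(T(-15))/v(221) = -13*(1 + 2*(-13))/209 = -13*(1 - 26)*(1/209) = -13*(-25)*(1/209) = 325*(1/209) = 325/209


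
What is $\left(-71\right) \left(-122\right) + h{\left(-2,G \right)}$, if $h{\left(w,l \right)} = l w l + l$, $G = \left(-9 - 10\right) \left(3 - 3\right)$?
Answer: $8662$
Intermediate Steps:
$G = 0$ ($G = \left(-19\right) 0 = 0$)
$h{\left(w,l \right)} = l + w l^{2}$ ($h{\left(w,l \right)} = w l^{2} + l = l + w l^{2}$)
$\left(-71\right) \left(-122\right) + h{\left(-2,G \right)} = \left(-71\right) \left(-122\right) + 0 \left(1 + 0 \left(-2\right)\right) = 8662 + 0 \left(1 + 0\right) = 8662 + 0 \cdot 1 = 8662 + 0 = 8662$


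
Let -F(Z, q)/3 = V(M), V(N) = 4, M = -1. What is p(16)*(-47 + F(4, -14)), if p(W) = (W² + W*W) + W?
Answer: -31152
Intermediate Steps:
F(Z, q) = -12 (F(Z, q) = -3*4 = -12)
p(W) = W + 2*W² (p(W) = (W² + W²) + W = 2*W² + W = W + 2*W²)
p(16)*(-47 + F(4, -14)) = (16*(1 + 2*16))*(-47 - 12) = (16*(1 + 32))*(-59) = (16*33)*(-59) = 528*(-59) = -31152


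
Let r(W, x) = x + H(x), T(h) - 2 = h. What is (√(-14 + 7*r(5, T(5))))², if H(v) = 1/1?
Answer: 42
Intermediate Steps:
H(v) = 1
T(h) = 2 + h
r(W, x) = 1 + x (r(W, x) = x + 1 = 1 + x)
(√(-14 + 7*r(5, T(5))))² = (√(-14 + 7*(1 + (2 + 5))))² = (√(-14 + 7*(1 + 7)))² = (√(-14 + 7*8))² = (√(-14 + 56))² = (√42)² = 42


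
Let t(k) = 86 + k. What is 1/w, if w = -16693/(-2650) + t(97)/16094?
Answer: 10662275/67285523 ≈ 0.15846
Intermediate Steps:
w = 67285523/10662275 (w = -16693/(-2650) + (86 + 97)/16094 = -16693*(-1/2650) + 183*(1/16094) = 16693/2650 + 183/16094 = 67285523/10662275 ≈ 6.3106)
1/w = 1/(67285523/10662275) = 10662275/67285523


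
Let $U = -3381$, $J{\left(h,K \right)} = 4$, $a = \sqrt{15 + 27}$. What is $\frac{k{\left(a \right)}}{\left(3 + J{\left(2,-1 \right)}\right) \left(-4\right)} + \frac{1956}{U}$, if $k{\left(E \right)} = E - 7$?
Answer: $- \frac{1481}{4508} - \frac{\sqrt{42}}{28} \approx -0.55998$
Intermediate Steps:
$a = \sqrt{42} \approx 6.4807$
$k{\left(E \right)} = -7 + E$ ($k{\left(E \right)} = E - 7 = -7 + E$)
$\frac{k{\left(a \right)}}{\left(3 + J{\left(2,-1 \right)}\right) \left(-4\right)} + \frac{1956}{U} = \frac{-7 + \sqrt{42}}{\left(3 + 4\right) \left(-4\right)} + \frac{1956}{-3381} = \frac{-7 + \sqrt{42}}{7 \left(-4\right)} + 1956 \left(- \frac{1}{3381}\right) = \frac{-7 + \sqrt{42}}{-28} - \frac{652}{1127} = \left(-7 + \sqrt{42}\right) \left(- \frac{1}{28}\right) - \frac{652}{1127} = \left(\frac{1}{4} - \frac{\sqrt{42}}{28}\right) - \frac{652}{1127} = - \frac{1481}{4508} - \frac{\sqrt{42}}{28}$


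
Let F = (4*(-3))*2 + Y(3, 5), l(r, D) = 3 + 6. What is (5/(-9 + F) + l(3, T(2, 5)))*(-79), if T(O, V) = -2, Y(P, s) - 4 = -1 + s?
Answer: -3476/5 ≈ -695.20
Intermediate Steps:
Y(P, s) = 3 + s (Y(P, s) = 4 + (-1 + s) = 3 + s)
l(r, D) = 9
F = -16 (F = (4*(-3))*2 + (3 + 5) = -12*2 + 8 = -24 + 8 = -16)
(5/(-9 + F) + l(3, T(2, 5)))*(-79) = (5/(-9 - 16) + 9)*(-79) = (5/(-25) + 9)*(-79) = (5*(-1/25) + 9)*(-79) = (-1/5 + 9)*(-79) = (44/5)*(-79) = -3476/5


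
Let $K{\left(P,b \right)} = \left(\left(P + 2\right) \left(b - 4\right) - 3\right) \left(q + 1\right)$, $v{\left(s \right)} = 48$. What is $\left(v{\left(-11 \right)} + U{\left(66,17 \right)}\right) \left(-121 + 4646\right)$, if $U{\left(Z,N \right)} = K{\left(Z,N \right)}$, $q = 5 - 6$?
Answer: $217200$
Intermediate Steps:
$q = -1$ ($q = 5 - 6 = -1$)
$K{\left(P,b \right)} = 0$ ($K{\left(P,b \right)} = \left(\left(P + 2\right) \left(b - 4\right) - 3\right) \left(-1 + 1\right) = \left(\left(2 + P\right) \left(-4 + b\right) - 3\right) 0 = \left(\left(-4 + b\right) \left(2 + P\right) - 3\right) 0 = \left(-3 + \left(-4 + b\right) \left(2 + P\right)\right) 0 = 0$)
$U{\left(Z,N \right)} = 0$
$\left(v{\left(-11 \right)} + U{\left(66,17 \right)}\right) \left(-121 + 4646\right) = \left(48 + 0\right) \left(-121 + 4646\right) = 48 \cdot 4525 = 217200$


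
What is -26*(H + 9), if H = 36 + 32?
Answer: -2002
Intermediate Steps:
H = 68
-26*(H + 9) = -26*(68 + 9) = -26*77 = -2002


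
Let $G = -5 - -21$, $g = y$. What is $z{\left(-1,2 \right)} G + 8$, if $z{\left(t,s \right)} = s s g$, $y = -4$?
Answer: $-248$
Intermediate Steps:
$g = -4$
$G = 16$ ($G = -5 + 21 = 16$)
$z{\left(t,s \right)} = - 4 s^{2}$ ($z{\left(t,s \right)} = s s \left(-4\right) = s^{2} \left(-4\right) = - 4 s^{2}$)
$z{\left(-1,2 \right)} G + 8 = - 4 \cdot 2^{2} \cdot 16 + 8 = \left(-4\right) 4 \cdot 16 + 8 = \left(-16\right) 16 + 8 = -256 + 8 = -248$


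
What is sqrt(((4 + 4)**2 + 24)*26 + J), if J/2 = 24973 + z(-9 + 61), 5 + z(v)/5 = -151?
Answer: sqrt(50674) ≈ 225.11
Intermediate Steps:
z(v) = -780 (z(v) = -25 + 5*(-151) = -25 - 755 = -780)
J = 48386 (J = 2*(24973 - 780) = 2*24193 = 48386)
sqrt(((4 + 4)**2 + 24)*26 + J) = sqrt(((4 + 4)**2 + 24)*26 + 48386) = sqrt((8**2 + 24)*26 + 48386) = sqrt((64 + 24)*26 + 48386) = sqrt(88*26 + 48386) = sqrt(2288 + 48386) = sqrt(50674)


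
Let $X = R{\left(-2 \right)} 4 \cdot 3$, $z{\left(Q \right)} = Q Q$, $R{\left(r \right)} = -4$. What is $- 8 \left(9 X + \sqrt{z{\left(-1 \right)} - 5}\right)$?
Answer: $3456 - 16 i \approx 3456.0 - 16.0 i$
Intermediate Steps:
$z{\left(Q \right)} = Q^{2}$
$X = -48$ ($X = \left(-4\right) 4 \cdot 3 = \left(-16\right) 3 = -48$)
$- 8 \left(9 X + \sqrt{z{\left(-1 \right)} - 5}\right) = - 8 \left(9 \left(-48\right) + \sqrt{\left(-1\right)^{2} - 5}\right) = - 8 \left(-432 + \sqrt{1 - 5}\right) = - 8 \left(-432 + \sqrt{-4}\right) = - 8 \left(-432 + 2 i\right) = 3456 - 16 i$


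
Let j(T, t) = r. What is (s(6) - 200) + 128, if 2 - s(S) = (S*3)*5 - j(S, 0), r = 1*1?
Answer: -159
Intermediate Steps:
r = 1
j(T, t) = 1
s(S) = 3 - 15*S (s(S) = 2 - ((S*3)*5 - 1*1) = 2 - ((3*S)*5 - 1) = 2 - (15*S - 1) = 2 - (-1 + 15*S) = 2 + (1 - 15*S) = 3 - 15*S)
(s(6) - 200) + 128 = ((3 - 15*6) - 200) + 128 = ((3 - 90) - 200) + 128 = (-87 - 200) + 128 = -287 + 128 = -159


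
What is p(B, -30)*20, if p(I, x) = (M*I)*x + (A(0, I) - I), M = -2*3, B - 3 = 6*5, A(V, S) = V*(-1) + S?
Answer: 118800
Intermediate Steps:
A(V, S) = S - V (A(V, S) = -V + S = S - V)
B = 33 (B = 3 + 6*5 = 3 + 30 = 33)
M = -6
p(I, x) = -6*I*x (p(I, x) = (-6*I)*x + ((I - 1*0) - I) = -6*I*x + ((I + 0) - I) = -6*I*x + (I - I) = -6*I*x + 0 = -6*I*x)
p(B, -30)*20 = -6*33*(-30)*20 = 5940*20 = 118800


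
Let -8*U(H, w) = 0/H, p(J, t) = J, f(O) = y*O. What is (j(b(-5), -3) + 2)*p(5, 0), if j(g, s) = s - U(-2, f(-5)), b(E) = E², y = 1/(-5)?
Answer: -5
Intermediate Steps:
y = -⅕ (y = 1*(-⅕) = -⅕ ≈ -0.20000)
f(O) = -O/5
U(H, w) = 0 (U(H, w) = -0/H = -⅛*0 = 0)
j(g, s) = s (j(g, s) = s - 1*0 = s + 0 = s)
(j(b(-5), -3) + 2)*p(5, 0) = (-3 + 2)*5 = -1*5 = -5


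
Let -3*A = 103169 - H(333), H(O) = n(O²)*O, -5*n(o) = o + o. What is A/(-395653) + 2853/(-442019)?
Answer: 32855101218326/2623292151105 ≈ 12.524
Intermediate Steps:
n(o) = -2*o/5 (n(o) = -(o + o)/5 = -2*o/5)
H(O) = -2*O³/5 (H(O) = (-2*O²/5)*O = -2*O³/5)
A = -74367919/15 (A = -(103169 - (-2)*333³/5)/3 = -(103169 - (-2)*36926037/5)/3 = -(103169 - 1*(-73852074/5))/3 = -(103169 + 73852074/5)/3 = -⅓*74367919/5 = -74367919/15 ≈ -4.9579e+6)
A/(-395653) + 2853/(-442019) = -74367919/15/(-395653) + 2853/(-442019) = -74367919/15*(-1/395653) + 2853*(-1/442019) = 74367919/5934795 - 2853/442019 = 32855101218326/2623292151105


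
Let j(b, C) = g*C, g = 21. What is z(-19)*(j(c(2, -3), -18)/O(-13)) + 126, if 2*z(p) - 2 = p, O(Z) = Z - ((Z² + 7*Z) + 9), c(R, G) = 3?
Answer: 9387/100 ≈ 93.870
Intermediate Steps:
O(Z) = -9 - Z² - 6*Z (O(Z) = Z - (9 + Z² + 7*Z) = Z + (-9 - Z² - 7*Z) = -9 - Z² - 6*Z)
j(b, C) = 21*C
z(p) = 1 + p/2
z(-19)*(j(c(2, -3), -18)/O(-13)) + 126 = (1 + (½)*(-19))*((21*(-18))/(-9 - 1*(-13)² - 6*(-13))) + 126 = (1 - 19/2)*(-378/(-9 - 1*169 + 78)) + 126 = -(-3213)/(-9 - 169 + 78) + 126 = -(-3213)/(-100) + 126 = -(-3213)*(-1)/100 + 126 = -17/2*189/50 + 126 = -3213/100 + 126 = 9387/100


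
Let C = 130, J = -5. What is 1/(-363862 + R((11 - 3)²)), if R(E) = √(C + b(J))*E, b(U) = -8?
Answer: -181931/66197527666 - 16*√122/33098763833 ≈ -2.7536e-6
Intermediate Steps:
R(E) = E*√122 (R(E) = √(130 - 8)*E = √122*E = E*√122)
1/(-363862 + R((11 - 3)²)) = 1/(-363862 + (11 - 3)²*√122) = 1/(-363862 + 8²*√122) = 1/(-363862 + 64*√122)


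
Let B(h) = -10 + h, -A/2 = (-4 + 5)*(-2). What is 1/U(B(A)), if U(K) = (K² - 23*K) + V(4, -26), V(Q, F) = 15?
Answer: 1/189 ≈ 0.0052910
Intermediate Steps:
A = 4 (A = -2*(-4 + 5)*(-2) = -2*(-2) = 4)
U(K) = 15 + K² - 23*K (U(K) = (K² - 23*K) + 15 = 15 + K² - 23*K)
1/U(B(A)) = 1/(15 + (-10 + 4)² - 23*(-10 + 4)) = 1/(15 + (-6)² - 23*(-6)) = 1/(15 + 36 + 138) = 1/189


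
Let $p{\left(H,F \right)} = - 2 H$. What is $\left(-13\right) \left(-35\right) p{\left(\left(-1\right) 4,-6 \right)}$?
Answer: $3640$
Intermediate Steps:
$\left(-13\right) \left(-35\right) p{\left(\left(-1\right) 4,-6 \right)} = \left(-13\right) \left(-35\right) \left(- 2 \left(\left(-1\right) 4\right)\right) = 455 \left(\left(-2\right) \left(-4\right)\right) = 455 \cdot 8 = 3640$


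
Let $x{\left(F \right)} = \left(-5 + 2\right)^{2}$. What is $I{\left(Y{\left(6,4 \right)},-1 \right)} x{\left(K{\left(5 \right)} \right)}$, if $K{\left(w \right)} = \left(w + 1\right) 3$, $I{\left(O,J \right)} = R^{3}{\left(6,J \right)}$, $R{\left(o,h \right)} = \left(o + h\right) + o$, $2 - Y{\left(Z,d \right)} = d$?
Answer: $11979$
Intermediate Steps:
$Y{\left(Z,d \right)} = 2 - d$
$R{\left(o,h \right)} = h + 2 o$ ($R{\left(o,h \right)} = \left(h + o\right) + o = h + 2 o$)
$I{\left(O,J \right)} = \left(12 + J\right)^{3}$ ($I{\left(O,J \right)} = \left(J + 2 \cdot 6\right)^{3} = \left(J + 12\right)^{3} = \left(12 + J\right)^{3}$)
$K{\left(w \right)} = 3 + 3 w$ ($K{\left(w \right)} = \left(1 + w\right) 3 = 3 + 3 w$)
$x{\left(F \right)} = 9$ ($x{\left(F \right)} = \left(-3\right)^{2} = 9$)
$I{\left(Y{\left(6,4 \right)},-1 \right)} x{\left(K{\left(5 \right)} \right)} = \left(12 - 1\right)^{3} \cdot 9 = 11^{3} \cdot 9 = 1331 \cdot 9 = 11979$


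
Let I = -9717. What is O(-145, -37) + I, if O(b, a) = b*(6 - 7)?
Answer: -9572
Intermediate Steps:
O(b, a) = -b (O(b, a) = b*(-1) = -b)
O(-145, -37) + I = -1*(-145) - 9717 = 145 - 9717 = -9572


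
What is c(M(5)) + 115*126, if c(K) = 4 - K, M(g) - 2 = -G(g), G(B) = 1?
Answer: 14493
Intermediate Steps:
M(g) = 1 (M(g) = 2 - 1*1 = 2 - 1 = 1)
c(M(5)) + 115*126 = (4 - 1*1) + 115*126 = (4 - 1) + 14490 = 3 + 14490 = 14493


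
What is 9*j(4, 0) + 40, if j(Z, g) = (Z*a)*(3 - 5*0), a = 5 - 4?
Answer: 148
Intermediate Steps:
a = 1
j(Z, g) = 3*Z (j(Z, g) = (Z*1)*(3 - 5*0) = Z*(3 + 0) = Z*3 = 3*Z)
9*j(4, 0) + 40 = 9*(3*4) + 40 = 9*12 + 40 = 108 + 40 = 148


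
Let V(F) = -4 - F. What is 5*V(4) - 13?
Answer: -53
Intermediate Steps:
5*V(4) - 13 = 5*(-4 - 1*4) - 13 = 5*(-4 - 4) - 13 = 5*(-8) - 13 = -40 - 13 = -53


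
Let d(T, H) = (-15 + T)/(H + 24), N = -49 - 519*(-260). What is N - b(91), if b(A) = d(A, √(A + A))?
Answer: 26572615/197 + 38*√182/197 ≈ 1.3489e+5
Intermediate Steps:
N = 134891 (N = -49 + 134940 = 134891)
d(T, H) = (-15 + T)/(24 + H)
b(A) = (-15 + A)/(24 + √2*√A) (b(A) = (-15 + A)/(24 + √(A + A)) = (-15 + A)/(24 + √(2*A)) = (-15 + A)/(24 + √2*√A))
N - b(91) = 134891 - (-15 + 91)/(24 + √2*√91) = 134891 - 76/(24 + √182)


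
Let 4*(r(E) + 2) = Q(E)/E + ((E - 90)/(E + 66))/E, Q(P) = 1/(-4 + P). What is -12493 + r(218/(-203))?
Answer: -7395413123273/591887440 ≈ -12495.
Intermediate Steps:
r(E) = -2 + 1/(4*E*(-4 + E)) + (-90 + E)/(4*E*(66 + E)) (r(E) = -2 + (1/((-4 + E)*E) + ((E - 90)/(E + 66))/E)/4 = -2 + (1/(E*(-4 + E)) + ((-90 + E)/(66 + E))/E)/4 = -2 + (1/(E*(-4 + E)) + (-90 + E)/(E*(66 + E)))/4 = -2 + (1/(4*E*(-4 + E)) + (-90 + E)/(4*E*(66 + E))) = -2 + 1/(4*E*(-4 + E)) + (-90 + E)/(4*E*(66 + E)))
-12493 + r(218/(-203)) = -12493 + (66 + 218/(-203) - (-4 + 218/(-203))*(90 + 8*(218/(-203))² + 527*(218/(-203))))/(4*((218/(-203)))*(-4 + 218/(-203))*(66 + 218/(-203))) = -12493 + (66 + 218*(-1/203) - (-4 + 218*(-1/203))*(90 + 8*(218*(-1/203))² + 527*(218*(-1/203))))/(4*((218*(-1/203)))*(-4 + 218*(-1/203))*(66 + 218*(-1/203))) = -12493 + (66 - 218/203 - (-4 - 218/203)*(90 + 8*(-218/203)² + 527*(-218/203)))/(4*(-218/203)*(-4 - 218/203)*(66 - 218/203)) = -12493 + (¼)*(-203/218)*(66 - 218/203 - 1*(-1030/203)*(90 + 8*(47524/41209) - 114886/203))/(-1030/203*(13180/203)) = -12493 + (¼)*(-203/218)*(-203/1030)*(203/13180)*(66 - 218/203 - 1*(-1030/203)*(90 + 380192/41209 - 114886/203)) = -12493 + (¼)*(-203/218)*(-203/1030)*(203/13180)*(66 - 218/203 - 1*(-1030/203)*(-19232856/41209)) = -12493 + (¼)*(-203/218)*(-203/1030)*(203/13180)*(66 - 218/203 - 19809841680/8365427) = -12493 + (¼)*(-203/218)*(-203/1030)*(203/13180)*(-19266707060/8365427) = -12493 - 963335353/591887440 = -7395413123273/591887440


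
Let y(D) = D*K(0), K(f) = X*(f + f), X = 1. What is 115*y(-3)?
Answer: 0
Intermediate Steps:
K(f) = 2*f (K(f) = 1*(f + f) = 1*(2*f) = 2*f)
y(D) = 0 (y(D) = D*(2*0) = D*0 = 0)
115*y(-3) = 115*0 = 0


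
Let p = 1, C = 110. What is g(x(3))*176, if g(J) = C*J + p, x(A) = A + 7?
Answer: 193776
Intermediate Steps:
x(A) = 7 + A
g(J) = 1 + 110*J (g(J) = 110*J + 1 = 1 + 110*J)
g(x(3))*176 = (1 + 110*(7 + 3))*176 = (1 + 110*10)*176 = (1 + 1100)*176 = 1101*176 = 193776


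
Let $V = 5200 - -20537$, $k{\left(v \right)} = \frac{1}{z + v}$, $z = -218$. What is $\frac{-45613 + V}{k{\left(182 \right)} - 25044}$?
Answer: $\frac{715536}{901585} \approx 0.79364$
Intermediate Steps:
$k{\left(v \right)} = \frac{1}{-218 + v}$
$V = 25737$ ($V = 5200 + 20537 = 25737$)
$\frac{-45613 + V}{k{\left(182 \right)} - 25044} = \frac{-45613 + 25737}{\frac{1}{-218 + 182} - 25044} = - \frac{19876}{\frac{1}{-36} - 25044} = - \frac{19876}{- \frac{1}{36} - 25044} = - \frac{19876}{- \frac{901585}{36}} = \left(-19876\right) \left(- \frac{36}{901585}\right) = \frac{715536}{901585}$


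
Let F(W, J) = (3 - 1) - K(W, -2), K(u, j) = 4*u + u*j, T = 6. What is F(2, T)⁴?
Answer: 16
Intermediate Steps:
K(u, j) = 4*u + j*u
F(W, J) = 2 - 2*W (F(W, J) = (3 - 1) - W*(4 - 2) = 2 - W*2 = 2 - 2*W)
F(2, T)⁴ = (2 - 2*2)⁴ = (2 - 4)⁴ = (-2)⁴ = 16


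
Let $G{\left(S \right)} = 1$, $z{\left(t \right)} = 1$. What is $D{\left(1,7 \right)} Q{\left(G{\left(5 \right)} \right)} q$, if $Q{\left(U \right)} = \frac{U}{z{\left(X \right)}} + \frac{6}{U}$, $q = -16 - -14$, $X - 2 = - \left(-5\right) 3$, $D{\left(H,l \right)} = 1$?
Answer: $-14$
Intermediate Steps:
$X = 17$ ($X = 2 - \left(-5\right) 3 = 2 - -15 = 2 + 15 = 17$)
$q = -2$ ($q = -16 + 14 = -2$)
$Q{\left(U \right)} = U + \frac{6}{U}$ ($Q{\left(U \right)} = \frac{U}{1} + \frac{6}{U} = U 1 + \frac{6}{U} = U + \frac{6}{U}$)
$D{\left(1,7 \right)} Q{\left(G{\left(5 \right)} \right)} q = 1 \left(1 + \frac{6}{1}\right) \left(-2\right) = 1 \left(1 + 6 \cdot 1\right) \left(-2\right) = 1 \left(1 + 6\right) \left(-2\right) = 1 \cdot 7 \left(-2\right) = 7 \left(-2\right) = -14$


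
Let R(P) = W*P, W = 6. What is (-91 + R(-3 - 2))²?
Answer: 14641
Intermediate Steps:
R(P) = 6*P
(-91 + R(-3 - 2))² = (-91 + 6*(-3 - 2))² = (-91 + 6*(-5))² = (-91 - 30)² = (-121)² = 14641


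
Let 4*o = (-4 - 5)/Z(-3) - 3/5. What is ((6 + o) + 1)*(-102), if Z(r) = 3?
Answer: -3111/5 ≈ -622.20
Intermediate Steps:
o = -9/10 (o = ((-4 - 5)/3 - 3/5)/4 = (-9*⅓ - 3*⅕)/4 = (-3 - ⅗)/4 = (¼)*(-18/5) = -9/10 ≈ -0.90000)
((6 + o) + 1)*(-102) = ((6 - 9/10) + 1)*(-102) = (51/10 + 1)*(-102) = (61/10)*(-102) = -3111/5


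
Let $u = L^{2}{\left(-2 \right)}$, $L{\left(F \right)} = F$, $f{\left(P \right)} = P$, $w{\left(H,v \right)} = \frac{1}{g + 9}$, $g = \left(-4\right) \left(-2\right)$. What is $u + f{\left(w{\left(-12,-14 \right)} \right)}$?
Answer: $\frac{69}{17} \approx 4.0588$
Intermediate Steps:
$g = 8$
$w{\left(H,v \right)} = \frac{1}{17}$ ($w{\left(H,v \right)} = \frac{1}{8 + 9} = \frac{1}{17}$)
$u = 4$ ($u = \left(-2\right)^{2} = 4$)
$u + f{\left(w{\left(-12,-14 \right)} \right)} = 4 + \frac{1}{17} = \frac{69}{17}$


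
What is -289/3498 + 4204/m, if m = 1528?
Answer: 891500/334059 ≈ 2.6687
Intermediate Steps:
-289/3498 + 4204/m = -289/3498 + 4204/1528 = -289*1/3498 + 4204*(1/1528) = -289/3498 + 1051/382 = 891500/334059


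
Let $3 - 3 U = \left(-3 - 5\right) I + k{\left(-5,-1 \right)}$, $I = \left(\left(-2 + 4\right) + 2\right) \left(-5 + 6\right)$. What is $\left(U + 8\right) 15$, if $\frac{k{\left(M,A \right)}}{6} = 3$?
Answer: $205$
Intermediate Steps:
$k{\left(M,A \right)} = 18$ ($k{\left(M,A \right)} = 6 \cdot 3 = 18$)
$I = 4$ ($I = \left(2 + 2\right) 1 = 4 \cdot 1 = 4$)
$U = \frac{17}{3}$ ($U = 1 - \frac{\left(-3 - 5\right) 4 + 18}{3} = 1 - \frac{\left(-8\right) 4 + 18}{3} = 1 - \frac{-32 + 18}{3} = 1 - - \frac{14}{3} = 1 + \frac{14}{3} = \frac{17}{3} \approx 5.6667$)
$\left(U + 8\right) 15 = \left(\frac{17}{3} + 8\right) 15 = \frac{41}{3} \cdot 15 = 205$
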